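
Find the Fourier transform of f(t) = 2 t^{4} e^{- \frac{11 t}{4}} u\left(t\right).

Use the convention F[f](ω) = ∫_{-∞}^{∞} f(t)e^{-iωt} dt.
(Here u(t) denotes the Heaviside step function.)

F(ω) = \frac{49152}{\left(4 i \omega + 11\right)^{5}}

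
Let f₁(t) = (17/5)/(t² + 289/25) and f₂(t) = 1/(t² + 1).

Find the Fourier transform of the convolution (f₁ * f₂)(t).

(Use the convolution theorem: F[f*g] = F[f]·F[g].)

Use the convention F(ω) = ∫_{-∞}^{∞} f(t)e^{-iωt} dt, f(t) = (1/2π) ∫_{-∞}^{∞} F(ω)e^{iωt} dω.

F[f₁*f₂](ω) = \pi^{2} e^{- \frac{22 \left|{\omega}\right|}{5}}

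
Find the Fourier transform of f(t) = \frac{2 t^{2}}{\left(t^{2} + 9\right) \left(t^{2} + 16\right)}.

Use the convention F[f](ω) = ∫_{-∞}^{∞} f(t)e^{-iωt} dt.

F(ω) = \frac{2 \pi \left(4 - 3 e^{\left|{\omega}\right|}\right) e^{- 4 \left|{\omega}\right|}}{7}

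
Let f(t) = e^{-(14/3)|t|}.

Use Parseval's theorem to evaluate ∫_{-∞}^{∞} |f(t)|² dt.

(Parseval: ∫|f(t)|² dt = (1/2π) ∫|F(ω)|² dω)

∫|f(t)|² dt = \frac{3}{14}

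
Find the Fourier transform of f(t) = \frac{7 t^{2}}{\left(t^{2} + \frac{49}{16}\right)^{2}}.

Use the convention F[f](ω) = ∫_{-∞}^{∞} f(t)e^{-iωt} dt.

F(ω) = \frac{\pi \left(4 - 7 \left|{\omega}\right|\right) e^{- \frac{7 \left|{\omega}\right|}{4}}}{2}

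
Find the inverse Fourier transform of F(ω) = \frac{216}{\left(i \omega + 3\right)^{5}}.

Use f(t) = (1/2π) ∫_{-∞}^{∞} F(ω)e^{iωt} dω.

f(t) = 9 t^{4} e^{- 3 t} u\left(t\right)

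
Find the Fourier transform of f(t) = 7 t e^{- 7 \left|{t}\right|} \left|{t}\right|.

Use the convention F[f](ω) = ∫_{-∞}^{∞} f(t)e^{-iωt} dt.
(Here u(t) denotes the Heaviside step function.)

F(ω) = \frac{28 i \omega \left(\omega^{2} - 147\right)}{\left(\omega^{2} + 49\right)^{3}}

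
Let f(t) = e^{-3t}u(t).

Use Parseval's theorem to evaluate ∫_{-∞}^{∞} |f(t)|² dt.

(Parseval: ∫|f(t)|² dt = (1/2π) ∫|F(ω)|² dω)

∫|f(t)|² dt = \frac{1}{6}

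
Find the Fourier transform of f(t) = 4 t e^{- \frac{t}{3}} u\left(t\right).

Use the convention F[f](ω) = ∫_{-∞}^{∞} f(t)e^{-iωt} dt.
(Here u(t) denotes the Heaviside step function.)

F(ω) = \frac{36}{\left(3 i \omega + 1\right)^{2}}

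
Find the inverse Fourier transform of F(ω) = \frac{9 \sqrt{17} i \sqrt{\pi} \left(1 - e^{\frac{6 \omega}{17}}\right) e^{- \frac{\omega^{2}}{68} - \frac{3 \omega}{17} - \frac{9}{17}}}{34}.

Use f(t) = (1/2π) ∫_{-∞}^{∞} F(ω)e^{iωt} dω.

f(t) = 9 e^{- 17 t^{2}} \sin{\left(6 t \right)}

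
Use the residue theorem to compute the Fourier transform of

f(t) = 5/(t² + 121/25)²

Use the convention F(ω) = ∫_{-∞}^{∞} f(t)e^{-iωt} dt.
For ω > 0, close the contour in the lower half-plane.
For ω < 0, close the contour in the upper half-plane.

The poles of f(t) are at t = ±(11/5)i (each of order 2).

Let g(z) = f(z)e^{-iωz}; for large |z| the factor e^{-iωz} decays in the lower half-plane when ω > 0 and in the upper half-plane when ω < 0.

Case ω > 0 (lower half-plane, clockwise contour ⇒ F(ω) = -2πi·ΣRes):
  Res_{z = - \frac{11 i}{5}} g(z) = \frac{125 i \left(11 \omega + 5\right) e^{- \frac{11 \omega}{5}}}{5324} (pole of order 2)
  F(ω) = -2πi·ΣRes = \frac{125 \pi \left(11 \omega + 5\right) e^{- \frac{11 \omega}{5}}}{2662}

Case ω < 0 (upper half-plane, counterclockwise contour ⇒ F(ω) = +2πi·ΣRes):
  Res_{z = \frac{11 i}{5}} g(z) = \frac{125 i \left(11 \omega - 5\right) e^{\frac{11 \omega}{5}}}{5324} (pole of order 2)
  F(ω) = 2πi·ΣRes = \frac{125 \pi \left(5 - 11 \omega\right) e^{\frac{11 \omega}{5}}}{2662}

Both cases combine into a single formula in |ω|:

F(ω) = \frac{125 \pi \left(11 \left|{\omega}\right| + 5\right) e^{- \frac{11 \left|{\omega}\right|}{5}}}{2662}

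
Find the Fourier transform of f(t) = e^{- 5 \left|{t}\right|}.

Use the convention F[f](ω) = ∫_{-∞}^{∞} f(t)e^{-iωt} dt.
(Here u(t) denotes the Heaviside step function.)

F(ω) = \frac{10}{\omega^{2} + 25}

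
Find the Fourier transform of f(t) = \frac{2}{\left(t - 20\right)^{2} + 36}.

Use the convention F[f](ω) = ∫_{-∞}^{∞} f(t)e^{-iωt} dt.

F(ω) = \frac{\pi e^{- 20 i \omega - 6 \left|{\omega}\right|}}{3}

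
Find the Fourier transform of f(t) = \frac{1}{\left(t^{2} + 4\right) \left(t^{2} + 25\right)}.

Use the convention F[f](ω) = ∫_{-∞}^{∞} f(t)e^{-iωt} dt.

F(ω) = \frac{\pi \left(5 e^{3 \left|{\omega}\right|} - 2\right) e^{- 5 \left|{\omega}\right|}}{210}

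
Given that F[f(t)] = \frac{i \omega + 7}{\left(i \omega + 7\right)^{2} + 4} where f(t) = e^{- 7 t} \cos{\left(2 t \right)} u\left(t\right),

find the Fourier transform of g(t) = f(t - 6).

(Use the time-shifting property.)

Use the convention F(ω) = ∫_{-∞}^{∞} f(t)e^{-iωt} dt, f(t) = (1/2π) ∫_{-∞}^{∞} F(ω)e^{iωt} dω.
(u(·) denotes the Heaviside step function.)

F[g](ω) = \frac{\left(i \omega + 7\right) e^{- 6 i \omega}}{\left(i \omega + 7\right)^{2} + 4}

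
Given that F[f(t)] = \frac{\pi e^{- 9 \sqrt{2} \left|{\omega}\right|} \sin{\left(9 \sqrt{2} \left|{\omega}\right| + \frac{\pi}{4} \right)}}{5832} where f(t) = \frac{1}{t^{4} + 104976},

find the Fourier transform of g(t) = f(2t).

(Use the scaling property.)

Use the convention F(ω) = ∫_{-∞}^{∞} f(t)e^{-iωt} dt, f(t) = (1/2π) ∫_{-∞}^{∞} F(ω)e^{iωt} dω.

F[g](ω) = \frac{\pi e^{- \frac{9 \sqrt{2} \left|{\omega}\right|}{2}} \sin{\left(\frac{9 \sqrt{2} \left|{\omega}\right|}{2} + \frac{\pi}{4} \right)}}{11664}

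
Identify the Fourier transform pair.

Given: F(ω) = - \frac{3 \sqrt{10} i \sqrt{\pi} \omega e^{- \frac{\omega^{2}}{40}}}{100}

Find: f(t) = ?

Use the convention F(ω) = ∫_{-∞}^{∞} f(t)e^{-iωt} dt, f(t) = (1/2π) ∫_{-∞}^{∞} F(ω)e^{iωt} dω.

f(t) = 6 t e^{- 10 t^{2}}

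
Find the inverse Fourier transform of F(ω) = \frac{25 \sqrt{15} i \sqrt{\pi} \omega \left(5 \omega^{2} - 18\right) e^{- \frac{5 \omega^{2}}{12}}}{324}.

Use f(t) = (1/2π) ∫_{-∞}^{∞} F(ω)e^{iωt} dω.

f(t) = 2 t^{3} e^{- \frac{3 t^{2}}{5}}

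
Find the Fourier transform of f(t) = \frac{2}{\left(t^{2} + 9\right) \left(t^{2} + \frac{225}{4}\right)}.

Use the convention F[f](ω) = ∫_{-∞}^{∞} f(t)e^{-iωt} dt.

F(ω) = \frac{8 \pi e^{- 3 \left|{\omega}\right|}}{567} - \frac{16 \pi e^{- \frac{15 \left|{\omega}\right|}{2}}}{2835}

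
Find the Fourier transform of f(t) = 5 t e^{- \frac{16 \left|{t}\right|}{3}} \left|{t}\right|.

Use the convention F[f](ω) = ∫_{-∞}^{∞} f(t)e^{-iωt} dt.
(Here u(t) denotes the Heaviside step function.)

F(ω) = \frac{4860 i \omega \left(3 \omega^{2} - 256\right)}{\left(9 \omega^{2} + 256\right)^{3}}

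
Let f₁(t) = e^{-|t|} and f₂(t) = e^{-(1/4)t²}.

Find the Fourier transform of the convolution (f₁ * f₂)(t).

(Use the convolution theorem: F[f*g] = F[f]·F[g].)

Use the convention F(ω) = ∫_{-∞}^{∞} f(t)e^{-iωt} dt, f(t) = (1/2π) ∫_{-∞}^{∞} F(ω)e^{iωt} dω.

F[f₁*f₂](ω) = \frac{4 \sqrt{\pi} e^{- \omega^{2}}}{\omega^{2} + 1}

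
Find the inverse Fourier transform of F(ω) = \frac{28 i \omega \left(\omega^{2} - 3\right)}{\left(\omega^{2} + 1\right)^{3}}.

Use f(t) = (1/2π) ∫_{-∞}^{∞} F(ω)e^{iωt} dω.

f(t) = 7 t e^{- \left|{t}\right|} \left|{t}\right|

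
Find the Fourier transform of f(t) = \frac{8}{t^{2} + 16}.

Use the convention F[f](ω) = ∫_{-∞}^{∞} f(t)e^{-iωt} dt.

F(ω) = 2 \pi e^{- 4 \left|{\omega}\right|}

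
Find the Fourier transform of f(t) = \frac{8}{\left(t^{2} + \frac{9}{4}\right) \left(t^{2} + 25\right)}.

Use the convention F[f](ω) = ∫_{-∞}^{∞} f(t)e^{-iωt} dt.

F(ω) = - \frac{32 \pi e^{- 5 \left|{\omega}\right|}}{455} + \frac{64 \pi e^{- \frac{3 \left|{\omega}\right|}{2}}}{273}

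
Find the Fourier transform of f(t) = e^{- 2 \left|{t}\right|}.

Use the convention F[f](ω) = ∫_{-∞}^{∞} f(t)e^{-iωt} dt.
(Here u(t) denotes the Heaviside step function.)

F(ω) = \frac{4}{\omega^{2} + 4}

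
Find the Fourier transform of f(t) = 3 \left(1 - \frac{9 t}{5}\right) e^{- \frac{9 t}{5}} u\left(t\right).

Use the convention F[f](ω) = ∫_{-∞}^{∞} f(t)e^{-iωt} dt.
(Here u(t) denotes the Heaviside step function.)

F(ω) = \frac{75 i \omega}{- 25 \omega^{2} + 90 i \omega + 81}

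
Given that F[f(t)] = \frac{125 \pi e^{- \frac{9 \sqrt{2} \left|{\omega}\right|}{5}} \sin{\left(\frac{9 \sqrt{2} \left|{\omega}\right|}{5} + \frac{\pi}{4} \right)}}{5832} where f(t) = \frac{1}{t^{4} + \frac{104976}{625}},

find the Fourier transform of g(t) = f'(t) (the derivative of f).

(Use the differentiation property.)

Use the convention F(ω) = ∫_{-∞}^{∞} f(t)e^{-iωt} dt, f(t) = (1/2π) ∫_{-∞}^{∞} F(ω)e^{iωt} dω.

F[g](ω) = \frac{125 i \pi \omega e^{- \frac{9 \sqrt{2} \left|{\omega}\right|}{5}} \sin{\left(\frac{9 \sqrt{2} \left|{\omega}\right|}{5} + \frac{\pi}{4} \right)}}{5832}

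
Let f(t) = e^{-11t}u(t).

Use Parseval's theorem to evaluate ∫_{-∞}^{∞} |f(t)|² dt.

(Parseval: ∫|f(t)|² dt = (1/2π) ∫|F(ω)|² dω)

∫|f(t)|² dt = \frac{1}{22}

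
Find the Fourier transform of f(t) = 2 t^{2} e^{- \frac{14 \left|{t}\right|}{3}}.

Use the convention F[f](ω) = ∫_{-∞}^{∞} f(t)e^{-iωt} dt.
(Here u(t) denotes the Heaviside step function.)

F(ω) = \frac{3024 \left(196 - 27 \omega^{2}\right)}{\left(9 \omega^{2} + 196\right)^{3}}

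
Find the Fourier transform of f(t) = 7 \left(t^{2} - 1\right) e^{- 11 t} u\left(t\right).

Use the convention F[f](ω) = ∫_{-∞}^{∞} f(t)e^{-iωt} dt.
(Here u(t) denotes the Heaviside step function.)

F(ω) = \frac{7 \left(2 i \omega - \left(i \omega + 11\right)^{3} + 22\right)}{\left(i \omega + 11\right)^{4}}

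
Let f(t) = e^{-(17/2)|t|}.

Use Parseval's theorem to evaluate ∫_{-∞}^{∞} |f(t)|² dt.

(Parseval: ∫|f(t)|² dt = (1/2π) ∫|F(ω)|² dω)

∫|f(t)|² dt = \frac{2}{17}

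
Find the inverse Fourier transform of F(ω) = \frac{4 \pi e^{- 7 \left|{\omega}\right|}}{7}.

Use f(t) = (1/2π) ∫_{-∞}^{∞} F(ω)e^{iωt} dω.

f(t) = \frac{4}{t^{2} + 49}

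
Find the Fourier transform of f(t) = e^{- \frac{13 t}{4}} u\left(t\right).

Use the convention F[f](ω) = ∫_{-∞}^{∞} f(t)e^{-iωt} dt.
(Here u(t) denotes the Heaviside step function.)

F(ω) = \frac{4}{4 i \omega + 13}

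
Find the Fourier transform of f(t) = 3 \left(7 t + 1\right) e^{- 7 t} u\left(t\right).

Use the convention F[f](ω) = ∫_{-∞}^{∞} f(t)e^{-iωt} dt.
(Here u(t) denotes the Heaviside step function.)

F(ω) = \frac{3 \left(- i \omega - 14\right)}{\omega^{2} - 14 i \omega - 49}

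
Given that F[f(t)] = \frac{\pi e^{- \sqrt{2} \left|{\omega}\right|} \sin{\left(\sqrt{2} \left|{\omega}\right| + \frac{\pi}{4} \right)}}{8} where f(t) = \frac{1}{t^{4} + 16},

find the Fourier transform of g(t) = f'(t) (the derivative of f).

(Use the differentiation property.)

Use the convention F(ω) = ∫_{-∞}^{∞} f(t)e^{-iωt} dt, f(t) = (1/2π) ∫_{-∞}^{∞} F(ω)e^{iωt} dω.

F[g](ω) = \frac{i \pi \omega e^{- \sqrt{2} \left|{\omega}\right|} \sin{\left(\sqrt{2} \left|{\omega}\right| + \frac{\pi}{4} \right)}}{8}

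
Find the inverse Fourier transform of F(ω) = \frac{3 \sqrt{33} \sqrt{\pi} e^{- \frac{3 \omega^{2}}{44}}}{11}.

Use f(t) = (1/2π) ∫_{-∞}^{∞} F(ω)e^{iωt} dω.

f(t) = 3 e^{- \frac{11 t^{2}}{3}}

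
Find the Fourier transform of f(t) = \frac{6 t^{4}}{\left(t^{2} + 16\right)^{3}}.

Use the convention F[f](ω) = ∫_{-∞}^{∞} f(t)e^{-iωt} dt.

F(ω) = \frac{3 \pi \left(16 \omega^{2} - 20 \left|{\omega}\right| + 3\right) e^{- 4 \left|{\omega}\right|}}{16}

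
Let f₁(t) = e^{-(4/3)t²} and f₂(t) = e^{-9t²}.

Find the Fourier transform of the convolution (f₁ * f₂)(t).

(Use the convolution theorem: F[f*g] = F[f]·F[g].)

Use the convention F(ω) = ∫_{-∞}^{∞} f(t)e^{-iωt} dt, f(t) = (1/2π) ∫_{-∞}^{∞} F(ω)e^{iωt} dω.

F[f₁*f₂](ω) = \frac{\sqrt{3} \pi e^{- \frac{31 \omega^{2}}{144}}}{6}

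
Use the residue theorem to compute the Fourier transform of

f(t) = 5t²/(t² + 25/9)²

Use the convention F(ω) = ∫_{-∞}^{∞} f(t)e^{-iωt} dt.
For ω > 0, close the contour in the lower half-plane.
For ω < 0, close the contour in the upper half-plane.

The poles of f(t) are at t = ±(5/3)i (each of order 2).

Let g(z) = f(z)e^{-iωz}; for large |z| the factor e^{-iωz} decays in the lower half-plane when ω > 0 and in the upper half-plane when ω < 0.

Case ω > 0 (lower half-plane, clockwise contour ⇒ F(ω) = -2πi·ΣRes):
  Res_{z = - \frac{5 i}{3}} g(z) = \frac{i \left(3 - 5 \omega\right) e^{- \frac{5 \omega}{3}}}{4} (pole of order 2)
  F(ω) = -2πi·ΣRes = \frac{\pi \left(3 - 5 \omega\right) e^{- \frac{5 \omega}{3}}}{2}

Case ω < 0 (upper half-plane, counterclockwise contour ⇒ F(ω) = +2πi·ΣRes):
  Res_{z = \frac{5 i}{3}} g(z) = \frac{i \left(- 5 \omega - 3\right) e^{\frac{5 \omega}{3}}}{4} (pole of order 2)
  F(ω) = 2πi·ΣRes = \frac{\pi \left(5 \omega + 3\right) e^{\frac{5 \omega}{3}}}{2}

Both cases combine into a single formula in |ω|:

F(ω) = \frac{\pi \left(3 - 5 \left|{\omega}\right|\right) e^{- \frac{5 \left|{\omega}\right|}{3}}}{2}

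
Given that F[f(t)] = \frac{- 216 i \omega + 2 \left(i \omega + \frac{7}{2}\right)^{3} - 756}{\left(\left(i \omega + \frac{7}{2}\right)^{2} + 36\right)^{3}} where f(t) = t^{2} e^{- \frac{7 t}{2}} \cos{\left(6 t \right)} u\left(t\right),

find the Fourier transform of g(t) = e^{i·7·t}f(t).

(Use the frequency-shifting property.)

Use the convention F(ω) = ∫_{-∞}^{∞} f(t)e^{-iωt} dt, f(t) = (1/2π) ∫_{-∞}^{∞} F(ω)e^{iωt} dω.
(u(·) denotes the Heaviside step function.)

F[g](ω) = \frac{16 \left(864 i \left(7 - \omega\right) + \left(2 i \left(\omega - 7\right) + 7\right)^{3} - 3024\right)}{\left(\left(2 i \left(\omega - 7\right) + 7\right)^{2} + 144\right)^{3}}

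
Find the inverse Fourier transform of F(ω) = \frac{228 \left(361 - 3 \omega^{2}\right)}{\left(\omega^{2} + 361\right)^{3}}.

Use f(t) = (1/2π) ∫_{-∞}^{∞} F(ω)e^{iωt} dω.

f(t) = 3 t^{2} e^{- 19 \left|{t}\right|}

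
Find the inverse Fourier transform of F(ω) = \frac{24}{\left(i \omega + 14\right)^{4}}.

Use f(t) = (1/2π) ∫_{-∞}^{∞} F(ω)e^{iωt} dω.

f(t) = 4 t^{3} e^{- 14 t} u\left(t\right)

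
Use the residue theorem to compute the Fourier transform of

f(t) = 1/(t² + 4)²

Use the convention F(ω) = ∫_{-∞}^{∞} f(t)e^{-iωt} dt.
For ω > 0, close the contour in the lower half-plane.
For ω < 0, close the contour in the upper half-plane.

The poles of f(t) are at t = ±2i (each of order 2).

Let g(z) = f(z)e^{-iωz}; for large |z| the factor e^{-iωz} decays in the lower half-plane when ω > 0 and in the upper half-plane when ω < 0.

Case ω > 0 (lower half-plane, clockwise contour ⇒ F(ω) = -2πi·ΣRes):
  Res_{z = - 2 i} g(z) = \frac{i \left(2 \omega + 1\right) e^{- 2 \omega}}{32} (pole of order 2)
  F(ω) = -2πi·ΣRes = \frac{\pi \left(2 \omega + 1\right) e^{- 2 \omega}}{16}

Case ω < 0 (upper half-plane, counterclockwise contour ⇒ F(ω) = +2πi·ΣRes):
  Res_{z = 2 i} g(z) = \frac{i \left(2 \omega - 1\right) e^{2 \omega}}{32} (pole of order 2)
  F(ω) = 2πi·ΣRes = \frac{\pi \left(1 - 2 \omega\right) e^{2 \omega}}{16}

Both cases combine into a single formula in |ω|:

F(ω) = \frac{\pi \left(2 \left|{\omega}\right| + 1\right) e^{- 2 \left|{\omega}\right|}}{16}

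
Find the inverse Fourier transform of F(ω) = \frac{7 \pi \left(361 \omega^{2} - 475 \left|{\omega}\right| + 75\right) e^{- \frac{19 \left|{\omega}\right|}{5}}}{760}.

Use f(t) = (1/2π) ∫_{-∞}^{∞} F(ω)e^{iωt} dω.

f(t) = \frac{7 t^{4}}{\left(t^{2} + \frac{361}{25}\right)^{3}}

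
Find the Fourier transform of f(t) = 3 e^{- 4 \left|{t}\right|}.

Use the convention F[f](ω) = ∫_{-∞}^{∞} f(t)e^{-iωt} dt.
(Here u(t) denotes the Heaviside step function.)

F(ω) = \frac{24}{\omega^{2} + 16}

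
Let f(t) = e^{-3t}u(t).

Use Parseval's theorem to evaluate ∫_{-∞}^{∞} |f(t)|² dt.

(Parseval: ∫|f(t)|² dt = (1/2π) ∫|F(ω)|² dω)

∫|f(t)|² dt = \frac{1}{6}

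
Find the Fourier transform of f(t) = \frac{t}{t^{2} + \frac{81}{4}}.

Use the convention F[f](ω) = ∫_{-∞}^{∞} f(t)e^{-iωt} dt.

F(ω) = - i \pi e^{- \frac{9 \left|{\omega}\right|}{2}} \operatorname{sign}{\left(\omega \right)}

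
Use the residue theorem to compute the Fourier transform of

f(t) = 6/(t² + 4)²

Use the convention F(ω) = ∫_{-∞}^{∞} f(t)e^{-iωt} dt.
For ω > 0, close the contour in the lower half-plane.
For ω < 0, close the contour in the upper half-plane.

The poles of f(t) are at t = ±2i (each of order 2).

Let g(z) = f(z)e^{-iωz}; for large |z| the factor e^{-iωz} decays in the lower half-plane when ω > 0 and in the upper half-plane when ω < 0.

Case ω > 0 (lower half-plane, clockwise contour ⇒ F(ω) = -2πi·ΣRes):
  Res_{z = - 2 i} g(z) = \frac{3 i \left(2 \omega + 1\right) e^{- 2 \omega}}{16} (pole of order 2)
  F(ω) = -2πi·ΣRes = \frac{3 \pi \left(2 \omega + 1\right) e^{- 2 \omega}}{8}

Case ω < 0 (upper half-plane, counterclockwise contour ⇒ F(ω) = +2πi·ΣRes):
  Res_{z = 2 i} g(z) = \frac{3 i \left(2 \omega - 1\right) e^{2 \omega}}{16} (pole of order 2)
  F(ω) = 2πi·ΣRes = \frac{3 \pi \left(1 - 2 \omega\right) e^{2 \omega}}{8}

Both cases combine into a single formula in |ω|:

F(ω) = \frac{3 \pi \left(2 \left|{\omega}\right| + 1\right) e^{- 2 \left|{\omega}\right|}}{8}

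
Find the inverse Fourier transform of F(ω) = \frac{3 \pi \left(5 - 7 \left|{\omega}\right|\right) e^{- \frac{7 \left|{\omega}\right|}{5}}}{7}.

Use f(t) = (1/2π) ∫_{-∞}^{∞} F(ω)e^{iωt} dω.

f(t) = \frac{6 t^{2}}{\left(t^{2} + \frac{49}{25}\right)^{2}}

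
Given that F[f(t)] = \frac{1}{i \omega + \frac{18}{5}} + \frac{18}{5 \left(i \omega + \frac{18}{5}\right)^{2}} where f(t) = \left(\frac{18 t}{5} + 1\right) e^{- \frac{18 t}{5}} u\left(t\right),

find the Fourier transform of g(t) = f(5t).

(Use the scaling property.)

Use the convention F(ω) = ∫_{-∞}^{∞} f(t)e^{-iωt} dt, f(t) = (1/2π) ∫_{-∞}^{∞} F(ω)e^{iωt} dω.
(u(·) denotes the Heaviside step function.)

F[g](ω) = \frac{- i \omega - 36}{\omega^{2} - 36 i \omega - 324}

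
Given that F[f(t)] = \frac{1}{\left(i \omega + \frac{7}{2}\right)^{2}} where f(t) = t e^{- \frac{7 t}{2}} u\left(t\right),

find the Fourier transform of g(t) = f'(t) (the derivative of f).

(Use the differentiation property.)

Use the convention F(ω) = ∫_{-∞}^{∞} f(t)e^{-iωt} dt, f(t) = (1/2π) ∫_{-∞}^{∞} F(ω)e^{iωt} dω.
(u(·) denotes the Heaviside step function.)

F[g](ω) = \frac{4 i \omega}{\left(2 i \omega + 7\right)^{2}}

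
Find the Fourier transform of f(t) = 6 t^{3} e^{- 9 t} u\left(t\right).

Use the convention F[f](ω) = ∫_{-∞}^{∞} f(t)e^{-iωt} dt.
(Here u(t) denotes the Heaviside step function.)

F(ω) = \frac{36}{\left(i \omega + 9\right)^{4}}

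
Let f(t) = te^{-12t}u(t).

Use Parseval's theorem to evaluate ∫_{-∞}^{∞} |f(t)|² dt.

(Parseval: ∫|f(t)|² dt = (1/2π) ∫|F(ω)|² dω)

∫|f(t)|² dt = \frac{1}{6912}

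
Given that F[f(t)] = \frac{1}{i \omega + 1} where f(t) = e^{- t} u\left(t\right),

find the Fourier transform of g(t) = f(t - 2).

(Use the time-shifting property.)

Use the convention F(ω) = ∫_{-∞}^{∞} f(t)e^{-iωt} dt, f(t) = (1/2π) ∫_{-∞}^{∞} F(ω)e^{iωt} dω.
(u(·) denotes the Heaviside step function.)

F[g](ω) = \frac{e^{- 2 i \omega}}{i \omega + 1}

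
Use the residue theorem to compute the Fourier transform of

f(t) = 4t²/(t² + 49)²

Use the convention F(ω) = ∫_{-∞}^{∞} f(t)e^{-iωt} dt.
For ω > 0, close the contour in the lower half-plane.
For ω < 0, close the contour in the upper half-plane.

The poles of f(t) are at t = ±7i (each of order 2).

Let g(z) = f(z)e^{-iωz}; for large |z| the factor e^{-iωz} decays in the lower half-plane when ω > 0 and in the upper half-plane when ω < 0.

Case ω > 0 (lower half-plane, clockwise contour ⇒ F(ω) = -2πi·ΣRes):
  Res_{z = - 7 i} g(z) = i \left(\frac{1}{7} - \omega\right) e^{- 7 \omega} (pole of order 2)
  F(ω) = -2πi·ΣRes = \frac{2 \pi \left(1 - 7 \omega\right) e^{- 7 \omega}}{7}

Case ω < 0 (upper half-plane, counterclockwise contour ⇒ F(ω) = +2πi·ΣRes):
  Res_{z = 7 i} g(z) = i \left(- \omega - \frac{1}{7}\right) e^{7 \omega} (pole of order 2)
  F(ω) = 2πi·ΣRes = \frac{2 \pi \left(7 \omega + 1\right) e^{7 \omega}}{7}

Both cases combine into a single formula in |ω|:

F(ω) = \frac{2 \pi \left(1 - 7 \left|{\omega}\right|\right) e^{- 7 \left|{\omega}\right|}}{7}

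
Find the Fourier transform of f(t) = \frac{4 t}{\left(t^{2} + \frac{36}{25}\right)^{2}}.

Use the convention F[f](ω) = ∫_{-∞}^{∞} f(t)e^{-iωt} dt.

F(ω) = - \frac{5 i \pi \omega e^{- \frac{6 \left|{\omega}\right|}{5}}}{3}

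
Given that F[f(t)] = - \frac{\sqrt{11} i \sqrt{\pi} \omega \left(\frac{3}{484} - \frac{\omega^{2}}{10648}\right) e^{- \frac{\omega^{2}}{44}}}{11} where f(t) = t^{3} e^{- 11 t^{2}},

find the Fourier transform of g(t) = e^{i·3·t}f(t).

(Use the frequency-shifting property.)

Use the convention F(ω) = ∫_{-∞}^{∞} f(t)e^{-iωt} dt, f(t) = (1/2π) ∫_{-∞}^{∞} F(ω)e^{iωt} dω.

F[g](ω) = \frac{\sqrt{11} i \sqrt{\pi} \left(\omega - 3\right) \left(\left(\omega - 3\right)^{2} - 66\right) e^{- \frac{\left(\omega - 3\right)^{2}}{44}}}{117128}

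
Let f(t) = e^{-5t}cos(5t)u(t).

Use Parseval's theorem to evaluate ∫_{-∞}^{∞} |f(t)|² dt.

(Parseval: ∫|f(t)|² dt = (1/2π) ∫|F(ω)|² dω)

∫|f(t)|² dt = \frac{3}{40}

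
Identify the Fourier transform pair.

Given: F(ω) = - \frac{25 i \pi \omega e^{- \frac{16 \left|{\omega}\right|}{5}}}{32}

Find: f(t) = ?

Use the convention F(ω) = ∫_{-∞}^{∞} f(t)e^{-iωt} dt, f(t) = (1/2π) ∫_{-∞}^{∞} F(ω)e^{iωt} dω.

f(t) = \frac{5 t}{\left(t^{2} + \frac{256}{25}\right)^{2}}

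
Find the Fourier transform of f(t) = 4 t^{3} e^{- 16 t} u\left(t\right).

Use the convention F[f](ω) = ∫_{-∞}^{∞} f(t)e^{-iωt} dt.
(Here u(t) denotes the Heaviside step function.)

F(ω) = \frac{24}{\left(i \omega + 16\right)^{4}}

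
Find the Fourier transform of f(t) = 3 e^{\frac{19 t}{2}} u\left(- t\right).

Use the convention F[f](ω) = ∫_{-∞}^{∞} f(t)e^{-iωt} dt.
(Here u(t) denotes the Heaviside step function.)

F(ω) = - \frac{6}{2 i \omega - 19}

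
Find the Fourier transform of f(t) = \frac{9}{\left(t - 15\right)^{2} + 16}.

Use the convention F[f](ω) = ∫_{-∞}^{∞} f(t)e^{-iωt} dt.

F(ω) = \frac{9 \pi e^{- 15 i \omega - 4 \left|{\omega}\right|}}{4}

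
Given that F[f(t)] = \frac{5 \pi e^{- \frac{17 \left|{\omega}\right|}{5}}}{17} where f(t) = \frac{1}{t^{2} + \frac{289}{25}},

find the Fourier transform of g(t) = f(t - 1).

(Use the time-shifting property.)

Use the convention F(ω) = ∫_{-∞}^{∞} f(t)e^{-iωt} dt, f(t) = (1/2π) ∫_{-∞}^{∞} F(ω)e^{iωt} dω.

F[g](ω) = \frac{5 \pi e^{- i \omega - \frac{17 \left|{\omega}\right|}{5}}}{17}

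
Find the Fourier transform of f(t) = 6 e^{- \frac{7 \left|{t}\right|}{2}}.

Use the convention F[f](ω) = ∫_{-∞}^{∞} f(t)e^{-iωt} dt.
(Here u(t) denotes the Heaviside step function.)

F(ω) = \frac{168}{4 \omega^{2} + 49}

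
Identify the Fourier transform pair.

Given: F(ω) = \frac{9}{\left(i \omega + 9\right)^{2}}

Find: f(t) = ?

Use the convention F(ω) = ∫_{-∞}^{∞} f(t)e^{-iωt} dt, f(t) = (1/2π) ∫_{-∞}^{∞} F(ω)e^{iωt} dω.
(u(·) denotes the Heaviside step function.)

f(t) = 9 t e^{- 9 t} u\left(t\right)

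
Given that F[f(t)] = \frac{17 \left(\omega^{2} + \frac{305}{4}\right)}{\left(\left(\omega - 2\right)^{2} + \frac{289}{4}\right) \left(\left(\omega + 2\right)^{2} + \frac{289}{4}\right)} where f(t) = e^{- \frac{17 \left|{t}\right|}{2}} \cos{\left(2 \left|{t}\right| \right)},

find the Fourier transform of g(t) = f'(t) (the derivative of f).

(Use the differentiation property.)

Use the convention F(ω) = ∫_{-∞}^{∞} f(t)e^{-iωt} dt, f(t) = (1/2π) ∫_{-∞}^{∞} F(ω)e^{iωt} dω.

F[g](ω) = \frac{68 i \omega \left(4 \omega^{2} + 305\right)}{16 \omega^{4} + 2184 \omega^{2} + 93025}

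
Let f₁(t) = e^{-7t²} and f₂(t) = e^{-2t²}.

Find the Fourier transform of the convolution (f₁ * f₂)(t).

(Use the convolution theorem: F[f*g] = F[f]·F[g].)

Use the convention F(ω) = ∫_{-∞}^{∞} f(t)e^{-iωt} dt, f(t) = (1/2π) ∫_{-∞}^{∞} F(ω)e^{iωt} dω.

F[f₁*f₂](ω) = \frac{\sqrt{14} \pi e^{- \frac{9 \omega^{2}}{56}}}{14}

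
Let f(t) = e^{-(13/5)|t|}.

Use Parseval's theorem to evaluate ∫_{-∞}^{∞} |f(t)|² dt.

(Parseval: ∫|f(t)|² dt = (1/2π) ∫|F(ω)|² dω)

∫|f(t)|² dt = \frac{5}{13}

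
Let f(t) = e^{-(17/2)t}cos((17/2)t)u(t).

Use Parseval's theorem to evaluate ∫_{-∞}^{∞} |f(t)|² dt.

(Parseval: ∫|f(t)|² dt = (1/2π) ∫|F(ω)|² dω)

∫|f(t)|² dt = \frac{3}{68}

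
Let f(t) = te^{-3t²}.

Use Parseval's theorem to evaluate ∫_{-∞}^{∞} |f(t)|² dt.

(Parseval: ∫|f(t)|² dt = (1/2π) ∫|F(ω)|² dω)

∫|f(t)|² dt = \frac{\sqrt{6} \sqrt{\pi}}{72}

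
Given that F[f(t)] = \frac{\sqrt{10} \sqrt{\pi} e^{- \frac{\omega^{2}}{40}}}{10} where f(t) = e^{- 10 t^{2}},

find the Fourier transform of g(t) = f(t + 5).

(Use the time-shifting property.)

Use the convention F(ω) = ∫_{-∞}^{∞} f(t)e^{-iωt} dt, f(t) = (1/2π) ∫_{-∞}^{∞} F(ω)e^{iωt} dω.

F[g](ω) = \frac{\sqrt{10} \sqrt{\pi} e^{\frac{\omega \left(- \omega + 200 i\right)}{40}}}{10}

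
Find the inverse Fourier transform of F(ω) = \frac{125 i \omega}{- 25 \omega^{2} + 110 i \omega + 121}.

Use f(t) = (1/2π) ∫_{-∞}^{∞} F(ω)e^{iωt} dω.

f(t) = 5 \left(1 - \frac{11 t}{5}\right) e^{- \frac{11 t}{5}} u\left(t\right)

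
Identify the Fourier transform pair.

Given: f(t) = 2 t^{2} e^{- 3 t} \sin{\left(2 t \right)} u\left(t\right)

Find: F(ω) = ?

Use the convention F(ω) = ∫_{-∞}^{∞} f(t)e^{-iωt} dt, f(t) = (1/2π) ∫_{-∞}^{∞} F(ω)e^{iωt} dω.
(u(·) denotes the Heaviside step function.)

F(ω) = \frac{8 \left(3 \left(i \omega + 3\right)^{2} - 4\right)}{\left(\left(i \omega + 3\right)^{2} + 4\right)^{3}}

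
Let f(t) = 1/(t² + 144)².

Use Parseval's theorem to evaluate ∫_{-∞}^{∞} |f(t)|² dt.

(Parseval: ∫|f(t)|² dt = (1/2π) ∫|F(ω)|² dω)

∫|f(t)|² dt = \frac{5 \pi}{573308928}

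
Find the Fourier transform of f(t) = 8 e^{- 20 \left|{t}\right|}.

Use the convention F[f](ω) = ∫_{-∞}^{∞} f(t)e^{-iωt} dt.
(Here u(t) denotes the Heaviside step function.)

F(ω) = \frac{320}{\omega^{2} + 400}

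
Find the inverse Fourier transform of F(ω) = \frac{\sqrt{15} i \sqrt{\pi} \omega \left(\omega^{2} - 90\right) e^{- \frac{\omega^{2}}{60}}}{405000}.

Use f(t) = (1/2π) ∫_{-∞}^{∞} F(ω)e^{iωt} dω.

f(t) = t^{3} e^{- 15 t^{2}}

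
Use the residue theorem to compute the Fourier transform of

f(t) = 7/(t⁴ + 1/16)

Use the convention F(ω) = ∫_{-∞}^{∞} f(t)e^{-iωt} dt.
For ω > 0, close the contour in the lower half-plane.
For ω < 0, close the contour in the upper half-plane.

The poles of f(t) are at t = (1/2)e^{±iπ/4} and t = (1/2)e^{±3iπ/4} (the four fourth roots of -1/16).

Let g(z) = f(z)e^{-iωz}; for large |z| the factor e^{-iωz} decays in the lower half-plane when ω > 0 and in the upper half-plane when ω < 0.

Case ω > 0 (lower half-plane, clockwise contour ⇒ F(ω) = -2πi·ΣRes):
  Res_{z = - \frac{\sqrt{2}}{4} - \frac{\sqrt{2} i}{4}} g(z) = \sqrt{2} \left(7 + 7 i\right) e^{\frac{\sqrt{2} \omega \left(-1 + i\right)}{4}}
  Res_{z = \frac{\sqrt{2}}{4} - \frac{\sqrt{2} i}{4}} g(z) = \sqrt{2} \left(-7 + 7 i\right) e^{- \frac{\sqrt{2} \omega \left(1 + i\right)}{4}}
  F(ω) = -2πi·ΣRes = 14 \sqrt{2} \pi \left(\left(1 - i\right) e^{\frac{\sqrt{2} i \omega}{2}} + 1 + i\right) e^{- \frac{\sqrt{2} \omega \left(1 + i\right)}{4}} = 56 \pi e^{- \frac{\sqrt{2} \omega}{4}} \sin{\left(\frac{\sqrt{2} \omega}{4} + \frac{\pi}{4} \right)}

Case ω < 0 (upper half-plane, counterclockwise contour ⇒ F(ω) = +2πi·ΣRes):
  Res_{z = \frac{\sqrt{2}}{4} + \frac{\sqrt{2} i}{4}} g(z) = \sqrt{2} \left(-7 - 7 i\right) e^{\frac{\sqrt{2} \omega \left(1 - i\right)}{4}}
  Res_{z = - \frac{\sqrt{2}}{4} + \frac{\sqrt{2} i}{4}} g(z) = \sqrt{2} \left(7 - 7 i\right) e^{\frac{\sqrt{2} \omega \left(1 + i\right)}{4}}
  F(ω) = 2πi·ΣRes = - 14 \sqrt{2} i \pi \left(\left(1 + i\right) e^{\frac{\sqrt{2} \omega \left(1 - i\right)}{4}} - \left(1 - i\right) e^{\frac{\sqrt{2} \omega \left(1 + i\right)}{4}}\right) = 56 \pi e^{\frac{\sqrt{2} \omega}{4}} \cos{\left(\frac{\sqrt{2} \omega}{4} + \frac{\pi}{4} \right)}

Both cases combine into a single formula in |ω|:

F(ω) = 56 \pi e^{- \frac{\sqrt{2} \left|{\omega}\right|}{4}} \sin{\left(\frac{\sqrt{2} \left|{\omega}\right|}{4} + \frac{\pi}{4} \right)}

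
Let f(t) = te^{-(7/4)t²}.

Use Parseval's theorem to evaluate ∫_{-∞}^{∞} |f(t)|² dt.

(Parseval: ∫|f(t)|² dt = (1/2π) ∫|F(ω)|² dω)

∫|f(t)|² dt = \frac{\sqrt{14} \sqrt{\pi}}{49}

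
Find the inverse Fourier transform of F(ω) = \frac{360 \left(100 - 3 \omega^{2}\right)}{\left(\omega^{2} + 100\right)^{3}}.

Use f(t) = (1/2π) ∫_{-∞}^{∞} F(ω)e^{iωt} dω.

f(t) = 9 t^{2} e^{- 10 \left|{t}\right|}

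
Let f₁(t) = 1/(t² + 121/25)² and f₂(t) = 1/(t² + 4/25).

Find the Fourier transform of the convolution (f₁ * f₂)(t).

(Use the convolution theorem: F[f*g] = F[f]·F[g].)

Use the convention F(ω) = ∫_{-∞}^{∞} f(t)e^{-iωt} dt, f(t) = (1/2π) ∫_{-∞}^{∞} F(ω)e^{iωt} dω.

F[f₁*f₂](ω) = \frac{125 \pi^{2} \left(11 \left|{\omega}\right| + 5\right) e^{- \frac{13 \left|{\omega}\right|}{5}}}{5324}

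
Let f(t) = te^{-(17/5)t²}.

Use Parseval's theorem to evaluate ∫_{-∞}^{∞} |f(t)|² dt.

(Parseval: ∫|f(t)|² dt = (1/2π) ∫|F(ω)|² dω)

∫|f(t)|² dt = \frac{5 \sqrt{170} \sqrt{\pi}}{2312}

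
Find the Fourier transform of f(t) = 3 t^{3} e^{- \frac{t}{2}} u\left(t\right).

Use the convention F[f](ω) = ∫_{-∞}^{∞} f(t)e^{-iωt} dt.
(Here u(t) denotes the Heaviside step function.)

F(ω) = \frac{288}{\left(2 i \omega + 1\right)^{4}}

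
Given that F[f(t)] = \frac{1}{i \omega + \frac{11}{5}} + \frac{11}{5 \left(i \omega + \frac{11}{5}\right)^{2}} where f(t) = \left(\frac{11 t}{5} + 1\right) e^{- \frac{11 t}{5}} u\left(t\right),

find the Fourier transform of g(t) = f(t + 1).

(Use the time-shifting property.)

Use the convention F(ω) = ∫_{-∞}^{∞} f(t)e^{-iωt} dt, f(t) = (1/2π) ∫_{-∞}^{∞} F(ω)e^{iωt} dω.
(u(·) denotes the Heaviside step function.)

F[g](ω) = \frac{\left(- 25 i \omega - 110\right) e^{i \omega}}{25 \omega^{2} - 110 i \omega - 121}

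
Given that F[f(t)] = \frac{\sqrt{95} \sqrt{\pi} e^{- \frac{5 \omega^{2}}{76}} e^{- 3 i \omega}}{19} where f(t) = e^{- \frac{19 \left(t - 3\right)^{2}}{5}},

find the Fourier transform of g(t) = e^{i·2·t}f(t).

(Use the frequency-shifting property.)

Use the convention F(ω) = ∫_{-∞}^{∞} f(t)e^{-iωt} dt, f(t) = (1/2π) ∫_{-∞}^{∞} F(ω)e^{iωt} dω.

F[g](ω) = \frac{\sqrt{95} \sqrt{\pi} e^{- \frac{\left(\omega - 2\right) \left(5 \omega - 10 + 228 i\right)}{76}}}{19}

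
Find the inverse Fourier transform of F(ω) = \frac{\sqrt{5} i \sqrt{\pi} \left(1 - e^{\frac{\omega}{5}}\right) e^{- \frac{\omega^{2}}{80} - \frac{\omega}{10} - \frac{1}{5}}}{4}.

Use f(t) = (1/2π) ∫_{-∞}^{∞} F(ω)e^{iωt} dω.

f(t) = 5 e^{- 20 t^{2}} \sin{\left(4 t \right)}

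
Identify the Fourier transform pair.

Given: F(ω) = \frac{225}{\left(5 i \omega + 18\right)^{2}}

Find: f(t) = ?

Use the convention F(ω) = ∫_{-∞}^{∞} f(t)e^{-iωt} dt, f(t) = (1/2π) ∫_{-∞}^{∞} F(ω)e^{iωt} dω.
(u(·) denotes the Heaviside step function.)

f(t) = 9 t e^{- \frac{18 t}{5}} u\left(t\right)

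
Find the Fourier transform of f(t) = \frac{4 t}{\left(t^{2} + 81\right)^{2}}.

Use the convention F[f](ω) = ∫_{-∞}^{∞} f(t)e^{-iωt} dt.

F(ω) = - \frac{2 i \pi \omega e^{- 9 \left|{\omega}\right|}}{9}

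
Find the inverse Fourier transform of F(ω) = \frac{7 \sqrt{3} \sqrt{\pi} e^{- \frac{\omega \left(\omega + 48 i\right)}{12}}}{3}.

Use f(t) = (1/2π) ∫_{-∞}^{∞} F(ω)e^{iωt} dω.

f(t) = 7 e^{- 3 \left(t - 4\right)^{2}}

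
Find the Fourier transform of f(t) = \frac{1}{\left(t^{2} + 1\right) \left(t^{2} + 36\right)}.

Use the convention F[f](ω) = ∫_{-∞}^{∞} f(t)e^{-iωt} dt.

F(ω) = \frac{\pi e^{- \left|{\omega}\right|}}{35} - \frac{\pi e^{- 6 \left|{\omega}\right|}}{210}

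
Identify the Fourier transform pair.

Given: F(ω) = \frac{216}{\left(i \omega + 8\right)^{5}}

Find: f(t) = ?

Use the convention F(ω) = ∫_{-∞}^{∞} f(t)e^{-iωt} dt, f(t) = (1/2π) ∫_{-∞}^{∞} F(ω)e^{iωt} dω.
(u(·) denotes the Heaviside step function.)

f(t) = 9 t^{4} e^{- 8 t} u\left(t\right)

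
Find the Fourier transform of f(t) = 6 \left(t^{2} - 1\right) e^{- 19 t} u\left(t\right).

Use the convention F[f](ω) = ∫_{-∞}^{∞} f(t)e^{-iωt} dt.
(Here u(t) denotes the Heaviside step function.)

F(ω) = \frac{6 \left(2 i \omega - \left(i \omega + 19\right)^{3} + 38\right)}{\left(i \omega + 19\right)^{4}}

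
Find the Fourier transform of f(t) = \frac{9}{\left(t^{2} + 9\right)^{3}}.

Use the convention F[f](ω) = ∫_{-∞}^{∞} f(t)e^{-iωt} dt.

F(ω) = \frac{\pi \left(3 \omega^{2} + 3 \left|{\omega}\right| + 1\right) e^{- 3 \left|{\omega}\right|}}{72}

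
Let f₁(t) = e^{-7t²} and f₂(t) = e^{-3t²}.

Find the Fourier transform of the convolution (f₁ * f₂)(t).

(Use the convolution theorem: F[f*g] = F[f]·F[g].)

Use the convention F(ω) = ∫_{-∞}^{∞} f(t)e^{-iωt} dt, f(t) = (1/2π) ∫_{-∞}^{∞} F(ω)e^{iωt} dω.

F[f₁*f₂](ω) = \frac{\sqrt{21} \pi e^{- \frac{5 \omega^{2}}{42}}}{21}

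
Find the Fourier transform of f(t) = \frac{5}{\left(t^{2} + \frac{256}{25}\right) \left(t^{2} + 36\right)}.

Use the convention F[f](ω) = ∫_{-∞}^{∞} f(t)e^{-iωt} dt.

F(ω) = - \frac{125 \pi e^{- 6 \left|{\omega}\right|}}{3864} + \frac{625 \pi e^{- \frac{16 \left|{\omega}\right|}{5}}}{10304}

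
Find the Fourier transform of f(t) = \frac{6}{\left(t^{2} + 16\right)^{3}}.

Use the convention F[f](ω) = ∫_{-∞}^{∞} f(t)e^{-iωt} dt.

F(ω) = \frac{3 \pi \left(16 \omega^{2} + 12 \left|{\omega}\right| + 3\right) e^{- 4 \left|{\omega}\right|}}{4096}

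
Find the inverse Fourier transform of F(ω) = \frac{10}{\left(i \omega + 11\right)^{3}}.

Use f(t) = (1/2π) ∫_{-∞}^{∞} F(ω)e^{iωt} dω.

f(t) = 5 t^{2} e^{- 11 t} u\left(t\right)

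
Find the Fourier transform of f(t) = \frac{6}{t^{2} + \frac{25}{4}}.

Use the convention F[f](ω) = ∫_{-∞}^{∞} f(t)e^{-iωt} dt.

F(ω) = \frac{12 \pi e^{- \frac{5 \left|{\omega}\right|}{2}}}{5}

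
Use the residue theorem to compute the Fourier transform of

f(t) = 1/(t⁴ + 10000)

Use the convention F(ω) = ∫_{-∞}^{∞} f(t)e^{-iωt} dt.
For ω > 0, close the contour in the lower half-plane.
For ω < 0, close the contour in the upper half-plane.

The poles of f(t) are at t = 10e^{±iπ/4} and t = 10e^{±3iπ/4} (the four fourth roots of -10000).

Let g(z) = f(z)e^{-iωz}; for large |z| the factor e^{-iωz} decays in the lower half-plane when ω > 0 and in the upper half-plane when ω < 0.

Case ω > 0 (lower half-plane, clockwise contour ⇒ F(ω) = -2πi·ΣRes):
  Res_{z = - 5 \sqrt{2} - 5 \sqrt{2} i} g(z) = \frac{\sqrt{2} i \left(1 - i\right) e^{5 \sqrt{2} \omega \left(-1 + i\right)}}{8000}
  Res_{z = 5 \sqrt{2} - 5 \sqrt{2} i} g(z) = \frac{\sqrt{2} i \left(1 + i\right) e^{- 5 \sqrt{2} \omega \left(1 + i\right)}}{8000}
  F(ω) = -2πi·ΣRes = \frac{\sqrt{2} \pi \left(1 - i\right) \left(e^{10 \sqrt{2} i \omega} + i\right) e^{- 5 \sqrt{2} \omega \left(1 + i\right)}}{4000} = \frac{\pi e^{- 5 \sqrt{2} \omega} \sin{\left(5 \sqrt{2} \omega + \frac{\pi}{4} \right)}}{1000}

Case ω < 0 (upper half-plane, counterclockwise contour ⇒ F(ω) = +2πi·ΣRes):
  Res_{z = 5 \sqrt{2} + 5 \sqrt{2} i} g(z) = \frac{\sqrt{2} i \left(-1 + i\right) e^{5 \sqrt{2} \omega \left(1 - i\right)}}{8000}
  Res_{z = - 5 \sqrt{2} + 5 \sqrt{2} i} g(z) = \frac{\sqrt{2} \left(1 - i\right) e^{5 \sqrt{2} \omega \left(1 + i\right)}}{8000}
  F(ω) = 2πi·ΣRes = - \frac{\sqrt{2} i \pi \left(i \left(1 - i\right) e^{5 \sqrt{2} \omega \left(1 - i\right)} - \left(1 - i\right) e^{5 \sqrt{2} \omega \left(1 + i\right)}\right)}{4000} = \frac{\pi e^{5 \sqrt{2} \omega} \cos{\left(5 \sqrt{2} \omega + \frac{\pi}{4} \right)}}{1000}

Both cases combine into a single formula in |ω|:

F(ω) = \frac{\pi e^{- 5 \sqrt{2} \left|{\omega}\right|} \sin{\left(5 \sqrt{2} \left|{\omega}\right| + \frac{\pi}{4} \right)}}{1000}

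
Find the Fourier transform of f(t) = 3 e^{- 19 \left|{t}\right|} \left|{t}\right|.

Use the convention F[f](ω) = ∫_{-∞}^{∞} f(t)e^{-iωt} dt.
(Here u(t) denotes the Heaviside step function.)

F(ω) = \frac{6 \left(361 - \omega^{2}\right)}{\left(\omega^{2} + 361\right)^{2}}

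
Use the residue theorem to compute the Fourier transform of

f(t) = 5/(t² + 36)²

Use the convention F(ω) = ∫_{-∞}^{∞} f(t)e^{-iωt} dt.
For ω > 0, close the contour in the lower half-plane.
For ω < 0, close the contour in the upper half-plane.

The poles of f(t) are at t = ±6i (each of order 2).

Let g(z) = f(z)e^{-iωz}; for large |z| the factor e^{-iωz} decays in the lower half-plane when ω > 0 and in the upper half-plane when ω < 0.

Case ω > 0 (lower half-plane, clockwise contour ⇒ F(ω) = -2πi·ΣRes):
  Res_{z = - 6 i} g(z) = \frac{5 i \left(6 \omega + 1\right) e^{- 6 \omega}}{864} (pole of order 2)
  F(ω) = -2πi·ΣRes = \frac{5 \pi \left(6 \omega + 1\right) e^{- 6 \omega}}{432}

Case ω < 0 (upper half-plane, counterclockwise contour ⇒ F(ω) = +2πi·ΣRes):
  Res_{z = 6 i} g(z) = \frac{5 i \left(6 \omega - 1\right) e^{6 \omega}}{864} (pole of order 2)
  F(ω) = 2πi·ΣRes = \frac{5 \pi \left(1 - 6 \omega\right) e^{6 \omega}}{432}

Both cases combine into a single formula in |ω|:

F(ω) = \frac{5 \pi \left(6 \left|{\omega}\right| + 1\right) e^{- 6 \left|{\omega}\right|}}{432}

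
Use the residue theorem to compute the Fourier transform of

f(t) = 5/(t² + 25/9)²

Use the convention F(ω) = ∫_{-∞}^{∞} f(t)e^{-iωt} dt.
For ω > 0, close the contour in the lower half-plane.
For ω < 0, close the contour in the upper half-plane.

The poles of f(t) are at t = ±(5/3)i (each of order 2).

Let g(z) = f(z)e^{-iωz}; for large |z| the factor e^{-iωz} decays in the lower half-plane when ω > 0 and in the upper half-plane when ω < 0.

Case ω > 0 (lower half-plane, clockwise contour ⇒ F(ω) = -2πi·ΣRes):
  Res_{z = - \frac{5 i}{3}} g(z) = \frac{9 i \left(5 \omega + 3\right) e^{- \frac{5 \omega}{3}}}{100} (pole of order 2)
  F(ω) = -2πi·ΣRes = \frac{9 \pi \left(5 \omega + 3\right) e^{- \frac{5 \omega}{3}}}{50}

Case ω < 0 (upper half-plane, counterclockwise contour ⇒ F(ω) = +2πi·ΣRes):
  Res_{z = \frac{5 i}{3}} g(z) = \frac{9 i \left(5 \omega - 3\right) e^{\frac{5 \omega}{3}}}{100} (pole of order 2)
  F(ω) = 2πi·ΣRes = \frac{9 \pi \left(3 - 5 \omega\right) e^{\frac{5 \omega}{3}}}{50}

Both cases combine into a single formula in |ω|:

F(ω) = \frac{9 \pi \left(5 \left|{\omega}\right| + 3\right) e^{- \frac{5 \left|{\omega}\right|}{3}}}{50}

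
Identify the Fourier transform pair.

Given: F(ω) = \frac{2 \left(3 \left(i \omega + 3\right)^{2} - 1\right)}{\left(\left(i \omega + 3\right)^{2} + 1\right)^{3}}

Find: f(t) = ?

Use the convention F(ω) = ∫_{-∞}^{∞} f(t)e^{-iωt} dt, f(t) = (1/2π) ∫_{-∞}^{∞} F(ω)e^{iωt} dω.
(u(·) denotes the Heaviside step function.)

f(t) = t^{2} e^{- 3 t} \sin{\left(t \right)} u\left(t\right)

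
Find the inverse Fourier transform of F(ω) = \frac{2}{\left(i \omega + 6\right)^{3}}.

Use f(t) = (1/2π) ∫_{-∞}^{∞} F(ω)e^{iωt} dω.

f(t) = t^{2} e^{- 6 t} u\left(t\right)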